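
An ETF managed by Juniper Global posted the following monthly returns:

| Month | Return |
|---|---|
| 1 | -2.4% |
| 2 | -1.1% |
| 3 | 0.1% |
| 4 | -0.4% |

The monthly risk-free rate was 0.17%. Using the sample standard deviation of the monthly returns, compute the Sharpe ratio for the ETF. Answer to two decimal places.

-1.03

r̄ = (-2.4 − 1.1 + 0.1 − 0.4) / 4 = -0.9500%
Σ(r − r̄)² = (-2.4 − (-0.9500))² + (-1.1 − (-0.9500))² + … = 3.5300
σ = √[3.5300 / 3] = 1.0847%
Sharpe = (r̄ − rf) / σ = (-0.9500 − 0.17) / 1.0847 = -1.1200 / 1.0847 = -1.0325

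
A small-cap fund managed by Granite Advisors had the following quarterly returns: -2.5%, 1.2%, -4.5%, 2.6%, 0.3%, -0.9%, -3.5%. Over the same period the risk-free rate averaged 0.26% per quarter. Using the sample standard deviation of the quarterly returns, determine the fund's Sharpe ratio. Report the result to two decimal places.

-0.50

μ = (-2.5 + 1.2 − 4.5 + 2.6 + 0.3 − 0.9 − 3.5) / 7 = -7.30 / 7 = -1.0429%
Sample std dev = √[40.2371 / 6] = 2.5896%
Sharpe = (μ − rf) / σ = (-1.0429 − 0.26) / 2.5896 = -1.3029 / 2.5896 = -0.5031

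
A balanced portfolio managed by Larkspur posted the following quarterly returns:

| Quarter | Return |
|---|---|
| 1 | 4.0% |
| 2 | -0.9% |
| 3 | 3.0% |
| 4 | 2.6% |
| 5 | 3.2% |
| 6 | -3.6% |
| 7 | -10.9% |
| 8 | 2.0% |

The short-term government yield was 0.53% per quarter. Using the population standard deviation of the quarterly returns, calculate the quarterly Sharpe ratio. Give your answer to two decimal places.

μ = (4 − 0.9 + 3 + 2.6 + 3.2 − 3.6 − 10.9 + 2) / 8 = -0.0750%
Population σ = √[Σ(r − μ)² / 8] = √[178.5350 / 8] = √22.3169 = 4.7241%
Sharpe = (μ − rf) / σ = (-0.0750 − 0.53) / 4.7241 = -0.6050 / 4.7241 = -0.1281

-0.13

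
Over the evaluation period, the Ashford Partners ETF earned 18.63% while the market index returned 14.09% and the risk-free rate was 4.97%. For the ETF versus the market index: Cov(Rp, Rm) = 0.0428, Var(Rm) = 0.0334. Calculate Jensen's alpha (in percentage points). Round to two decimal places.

1.97

β = Cov / Var = 0.0428 / 0.0334 = 1.2814
E[R] = Rf + β(Rm − Rf) = 4.97% + 1.2814 × (14.09% − 4.97%) = 16.6564%
α = Rp − E[R] = 18.63% − 16.6564% = 1.9736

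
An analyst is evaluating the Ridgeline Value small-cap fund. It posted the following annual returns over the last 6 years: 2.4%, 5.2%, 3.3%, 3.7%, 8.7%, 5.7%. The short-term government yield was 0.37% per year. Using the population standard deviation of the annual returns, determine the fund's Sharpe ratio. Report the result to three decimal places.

2.170

μ = (2.4 + 5.2 + 3.3 + 3.7 + 8.7 + 5.7) / 6 = 29.00 / 6 = 4.8333%
Σ(r − μ)² = 25.3933; population σ = √(25.3933/6) = 2.0572%
Sharpe = (μ − rf) / σ = (4.8333 − 0.37) / 2.0572 = 4.4633 / 2.0572 = 2.1696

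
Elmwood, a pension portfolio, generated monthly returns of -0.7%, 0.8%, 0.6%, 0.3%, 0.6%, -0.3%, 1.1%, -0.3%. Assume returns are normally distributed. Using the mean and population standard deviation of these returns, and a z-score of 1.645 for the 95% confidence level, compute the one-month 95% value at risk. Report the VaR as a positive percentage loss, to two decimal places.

0.71

μ = (-0.7 + 0.8 + 0.6 + 0.3 + 0.6 − 0.3 + 1.1 − 0.3) / 8 = 0.2625%
Σ(r − μ)² = 2.7788; population σ = √(2.7788/8) = 0.5894%
VaR = −(μ − z·σ) = −(0.2625 − 1.645 × 0.5894) = −(-0.7071) = 0.7071%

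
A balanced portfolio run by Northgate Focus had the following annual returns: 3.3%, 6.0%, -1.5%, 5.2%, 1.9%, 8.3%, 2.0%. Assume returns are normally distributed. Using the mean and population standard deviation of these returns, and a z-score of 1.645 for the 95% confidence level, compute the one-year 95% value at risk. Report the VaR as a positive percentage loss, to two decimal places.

r̄ = (3.3 + 6 − 1.5 + 5.2 + 1.9 + 8.3 + 2) / 7 = 25.20 / 7 = 3.6000%
Σ(r − r̄)² = (3.3 − 3.6000)² + (6 − 3.6000)² + (-1.5 − 3.6000)² + … = 61.9600
σ = √[61.9600 / 7] = 2.9751%
VaR = −(r̄ − z·σ) = −(3.6000 − 1.645 × 2.9751) = −(-1.2940) = 1.2940%

1.29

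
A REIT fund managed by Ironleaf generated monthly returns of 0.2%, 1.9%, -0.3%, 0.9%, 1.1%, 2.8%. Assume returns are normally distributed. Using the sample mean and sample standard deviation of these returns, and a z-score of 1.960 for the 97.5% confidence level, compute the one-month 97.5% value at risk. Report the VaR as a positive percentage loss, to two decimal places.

1.11

μ = (0.2 + 1.9 − 0.3 + 0.9 + 1.1 + 2.8) / 6 = 6.60 / 6 = 1.1000%
Sample σ = √[Σ(r − μ)² / 5] = √[6.3400 / 5] = √1.2680 = 1.1261%
VaR = −(μ − z·σ) = −(1.1000 − 1.960 × 1.1261) = −(-1.1072) = 1.1072%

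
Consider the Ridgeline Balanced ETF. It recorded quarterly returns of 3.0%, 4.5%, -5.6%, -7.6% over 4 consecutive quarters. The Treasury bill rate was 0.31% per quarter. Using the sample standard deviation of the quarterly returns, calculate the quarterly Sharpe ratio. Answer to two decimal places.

r̄ = (3 + 4.5 − 5.6 − 7.6) / 4 = -1.4250%
Sample std dev = √[110.2475 / 3] = 6.0621%
Sharpe = (r̄ − rf) / σ = (-1.4250 − 0.31) / 6.0621 = -1.7350 / 6.0621 = -0.2862

-0.29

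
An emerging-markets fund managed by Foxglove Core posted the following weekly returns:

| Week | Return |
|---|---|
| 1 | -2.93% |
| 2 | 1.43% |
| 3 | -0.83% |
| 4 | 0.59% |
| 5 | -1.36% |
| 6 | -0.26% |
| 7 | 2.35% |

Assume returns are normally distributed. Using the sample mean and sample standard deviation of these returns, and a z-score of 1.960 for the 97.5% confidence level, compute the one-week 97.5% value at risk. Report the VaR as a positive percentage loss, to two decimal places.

r̄ = (-2.93 + 1.43 − 0.83 + 0.59 − 1.36 − 0.26 + 2.35) / 7 = -0.1443%
Sample σ = √[Σ(r − r̄)² / 6] = √[18.9608 / 6] = √3.1601 = 1.7777%
VaR = −(r̄ − z·σ) = −(-0.1443 − 1.960 × 1.7777) = −(-3.6286) = 3.6286%

3.63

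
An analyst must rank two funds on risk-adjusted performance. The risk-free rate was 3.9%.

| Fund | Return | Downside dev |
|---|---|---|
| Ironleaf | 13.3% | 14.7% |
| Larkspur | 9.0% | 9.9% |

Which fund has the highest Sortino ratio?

Ironleaf

Ironleaf: Sortino ratio = (13.3% − 3.9%) / 14.7% = 0.639
Larkspur: Sortino ratio = (9.0% − 3.9%) / 9.9% = 0.515
Highest: Ironleaf (0.639).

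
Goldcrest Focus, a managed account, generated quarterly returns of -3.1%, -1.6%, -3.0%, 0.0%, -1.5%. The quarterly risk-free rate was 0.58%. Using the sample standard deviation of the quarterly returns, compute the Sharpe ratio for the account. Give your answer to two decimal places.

-1.90

Mean return r̄ = -9.20 / 5 = -1.8400%
Σ(r − r̄)² = (-3.1 − (-1.8400))² + (-1.6 − (-1.8400))² + … = 6.4920
sample σ = √(6.4920 / 4) = √1.6230 = 1.2740%
Sharpe = (r̄ − rf) / σ = (-1.8400 − 0.58) / 1.2740 = -2.4200 / 1.2740 = -1.8995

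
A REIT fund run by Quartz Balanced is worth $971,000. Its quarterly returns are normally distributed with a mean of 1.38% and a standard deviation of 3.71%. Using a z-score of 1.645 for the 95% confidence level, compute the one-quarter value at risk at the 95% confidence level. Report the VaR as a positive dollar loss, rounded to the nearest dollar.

$45,860

Return at the 95% tail: μ − z·σ = 1.38% − 1.645 × 3.71% = 1.38 − 6.10295 = -4.72295%
VaR = −(-4.72295%) × $971,000 = 4.72295% × $971,000 = $45,860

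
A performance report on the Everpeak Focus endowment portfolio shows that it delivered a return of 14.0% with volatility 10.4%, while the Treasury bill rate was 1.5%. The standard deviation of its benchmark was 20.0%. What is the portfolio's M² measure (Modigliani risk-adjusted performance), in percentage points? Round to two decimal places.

25.54

Sharpe = (Rp − Rf) / σp = (14.0% − 1.5%) / 10.4% = 1.2019
M² = Rf + Sharpe × σm = 1.5% + 1.2019 × 20.0% = 25.5380%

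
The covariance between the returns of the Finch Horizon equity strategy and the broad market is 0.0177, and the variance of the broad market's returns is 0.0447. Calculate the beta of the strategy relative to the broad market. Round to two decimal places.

β = Cov(Rp, Rm) / Var(Rm) = 0.0177 / 0.0447 = 0.3960

0.40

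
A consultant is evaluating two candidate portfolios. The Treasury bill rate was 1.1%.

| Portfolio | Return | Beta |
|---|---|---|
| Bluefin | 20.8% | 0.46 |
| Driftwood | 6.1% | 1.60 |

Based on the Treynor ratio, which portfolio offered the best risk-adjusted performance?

Bluefin: Treynor = (20.8% − 1.1%) / 0.46 = 42.826
Driftwood: Treynor = (6.1% − 1.1%) / 1.60 = 3.125
Highest: Bluefin (42.826).

Bluefin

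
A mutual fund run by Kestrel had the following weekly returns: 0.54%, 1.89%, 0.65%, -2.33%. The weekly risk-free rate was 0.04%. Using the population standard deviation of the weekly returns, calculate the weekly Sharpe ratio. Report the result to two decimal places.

μ = (0.54 + 1.89 + 0.65 − 2.33) / 4 = 0.1875%
Population σ = √[Σ(r − μ)² / 4] = √[9.5745 / 4] = √2.3936 = 1.5471%
Sharpe = (μ − rf) / σ = (0.1875 − 0.04) / 1.5471 = 0.1475 / 1.5471 = 0.0953

0.10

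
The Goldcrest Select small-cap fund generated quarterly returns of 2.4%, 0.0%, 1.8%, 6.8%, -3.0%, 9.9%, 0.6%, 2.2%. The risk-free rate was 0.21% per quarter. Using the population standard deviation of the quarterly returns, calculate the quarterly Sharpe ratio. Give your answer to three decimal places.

0.630

r̄ = (2.4 + 0 + 1.8 + 6.8 − 3 + 9.9 + 0.6 + 2.2) / 8 = 2.5875%
Σ(r − r̄)² = (2.4 − 2.5875)² + (0 − 2.5875)² + (1.8 − 2.5875)² + … = 113.8888
σ = √[113.8888 / 8] = 3.7731%
Sharpe = (r̄ − rf) / σ = (2.5875 − 0.21) / 3.7731 = 2.3775 / 3.7731 = 0.6301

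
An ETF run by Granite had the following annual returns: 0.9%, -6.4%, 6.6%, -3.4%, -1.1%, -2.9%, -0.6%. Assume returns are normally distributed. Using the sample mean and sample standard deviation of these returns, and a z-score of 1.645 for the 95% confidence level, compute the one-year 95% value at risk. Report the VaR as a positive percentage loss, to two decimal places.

μ = (0.9 − 6.4 + 6.6 − 3.4 − 1.1 − 2.9 − 0.6) / 7 = -0.9857%
Sample σ = √[Σ(r − μ)² / 6] = √[100.0686 / 6] = √16.6781 = 4.0839%
VaR = −(μ − z·σ) = −(-0.9857 − 1.645 × 4.0839) = −(-7.7037) = 7.7037%

7.70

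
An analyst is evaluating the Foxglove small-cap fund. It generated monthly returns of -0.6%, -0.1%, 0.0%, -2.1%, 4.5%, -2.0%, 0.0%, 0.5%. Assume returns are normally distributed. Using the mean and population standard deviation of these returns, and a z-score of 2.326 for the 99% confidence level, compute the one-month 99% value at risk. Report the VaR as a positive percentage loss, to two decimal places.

4.42

r̄ = (-0.6 − 0.1 + 0 − 2.1 + 4.5 − 2 + 0 + 0.5) / 8 = 0.0250%
Σ(r − r̄)² = (-0.6 − 0.0250)² + (-0.1 − 0.0250)² + … = 29.2750
population σ = √(29.2750 / 8) = √3.6594 = 1.9130%
VaR = −(r̄ − z·σ) = −(0.0250 − 2.326 × 1.9130) = −(-4.4246) = 4.4246%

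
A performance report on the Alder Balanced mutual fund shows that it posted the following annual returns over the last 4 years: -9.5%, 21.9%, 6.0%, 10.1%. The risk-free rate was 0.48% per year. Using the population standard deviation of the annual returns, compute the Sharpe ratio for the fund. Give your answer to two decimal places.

r̄ = (-9.5 + 21.9 + 6 + 10.1) / 4 = 7.1250%
Σ(r − r̄)² = 504.8075; population σ = √(504.8075/4) = 11.2340%
Sharpe = (r̄ − rf) / σ = (7.1250 − 0.48) / 11.2340 = 6.6450 / 11.2340 = 0.5915

0.59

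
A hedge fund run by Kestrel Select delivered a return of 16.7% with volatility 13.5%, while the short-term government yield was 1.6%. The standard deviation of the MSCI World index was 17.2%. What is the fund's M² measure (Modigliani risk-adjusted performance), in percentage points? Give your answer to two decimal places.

20.84

Sharpe = (Rp − Rf) / σp = (16.7% − 1.6%) / 13.5% = 1.1185
M² = Rf + Sharpe × σm = 1.6% + 1.1185 × 17.2% = 20.8382%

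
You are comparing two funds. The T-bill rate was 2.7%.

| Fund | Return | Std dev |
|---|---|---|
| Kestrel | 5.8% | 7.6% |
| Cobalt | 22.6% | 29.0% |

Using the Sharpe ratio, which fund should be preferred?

Kestrel: Sharpe ratio = (5.8% − 2.7%) / 7.6% = 0.408
Cobalt: Sharpe ratio = (22.6% − 2.7%) / 29.0% = 0.686
Highest: Cobalt (0.686).

Cobalt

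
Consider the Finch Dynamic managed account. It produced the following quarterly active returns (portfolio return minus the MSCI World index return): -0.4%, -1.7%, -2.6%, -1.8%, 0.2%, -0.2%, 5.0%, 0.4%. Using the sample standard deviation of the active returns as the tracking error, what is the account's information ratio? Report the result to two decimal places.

-0.06

Mean return r̄ = -1.10 / 8 = -0.1375%
Σ(r − r̄)² = (-0.4 − (-0.1375))² + (-1.7 − (-0.1375))² + … = 38.1388
sample σ = √(38.1388 / 7) = √5.4484 = 2.3342%
IR = r̄ / tracking error = -0.1375 / 2.3342 = -0.0589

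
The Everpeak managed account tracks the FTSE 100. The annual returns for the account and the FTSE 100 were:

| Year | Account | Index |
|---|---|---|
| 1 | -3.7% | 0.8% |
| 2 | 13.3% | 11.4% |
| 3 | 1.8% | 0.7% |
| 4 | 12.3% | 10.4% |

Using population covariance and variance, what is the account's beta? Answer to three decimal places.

1.350

r̄p = 5.9250%,  r̄m = 5.8250%
Cov = Σ(rp − r̄p)(rm − r̄m) / 4 = 34.9469
Var(rm) = Σ(rm − r̄m)² / 4 = 25.8819
β = Cov / Var = 34.9469 / 25.8819 = 1.3502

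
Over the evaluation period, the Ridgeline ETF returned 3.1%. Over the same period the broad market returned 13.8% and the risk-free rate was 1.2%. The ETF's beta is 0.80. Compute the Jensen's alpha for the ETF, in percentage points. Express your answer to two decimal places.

-8.18

CAPM expected return = Rf + β(Rm − Rf) = 1.2% + 0.80 × (13.8% − 1.2%) = 1.2 + 0.80 × 12.60 = 11.2800%
Jensen's α = Rp − E[R] = 3.1% − 11.2800% = -8.1800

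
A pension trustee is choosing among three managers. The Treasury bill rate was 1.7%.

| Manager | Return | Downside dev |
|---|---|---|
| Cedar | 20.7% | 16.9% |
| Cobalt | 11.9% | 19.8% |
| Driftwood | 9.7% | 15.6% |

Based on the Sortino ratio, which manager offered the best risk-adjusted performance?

Cedar: Sortino ratio = (20.7% − 1.7%) / 16.9% = 1.124
Cobalt: Sortino ratio = (11.9% − 1.7%) / 19.8% = 0.515
Driftwood: Sortino ratio = (9.7% − 1.7%) / 15.6% = 0.513
Highest: Cedar (1.124).

Cedar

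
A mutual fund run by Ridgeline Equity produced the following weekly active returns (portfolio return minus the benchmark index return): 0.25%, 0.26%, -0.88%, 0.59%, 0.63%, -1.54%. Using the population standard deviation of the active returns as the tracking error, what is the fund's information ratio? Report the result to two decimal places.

-0.14

r̄ = (0.25 + 0.26 − 0.88 + 0.59 + 0.63 − 1.54) / 6 = -0.1150%
Σ(r − r̄)² = (0.25 − (-0.1150))² + (0.26 − (-0.1150))² + … = 3.9418
σ = √[3.9418 / 6] = 0.8105%
IR = r̄ / tracking error = -0.1150 / 0.8105 = -0.1419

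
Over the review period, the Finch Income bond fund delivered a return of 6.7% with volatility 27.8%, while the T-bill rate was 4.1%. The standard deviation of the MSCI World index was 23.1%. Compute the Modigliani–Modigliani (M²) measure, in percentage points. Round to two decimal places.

6.26

Sharpe = (Rp − Rf) / σp = (6.7% − 4.1%) / 27.8% = 0.0935
M² = Rf + Sharpe × σm = 4.1% + 0.0935 × 23.1% = 6.2599%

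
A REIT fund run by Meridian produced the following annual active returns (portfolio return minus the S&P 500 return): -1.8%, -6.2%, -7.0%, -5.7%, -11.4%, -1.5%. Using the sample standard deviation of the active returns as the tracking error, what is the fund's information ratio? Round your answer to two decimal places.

μ = (-1.8 − 6.2 − 7 − 5.7 − 11.4 − 1.5) / 6 = -5.6000%
Σ(r − μ)² = (-1.8 − (-5.6000))² + (-6.2 − (-5.6000))² + (-7 − (-5.6000))² + … = 67.2200
sample σ = √(67.2200 / 5) = √13.4440 = 3.6666%
IR = μ / tracking error = -5.6000 / 3.6666 = -1.5273

-1.53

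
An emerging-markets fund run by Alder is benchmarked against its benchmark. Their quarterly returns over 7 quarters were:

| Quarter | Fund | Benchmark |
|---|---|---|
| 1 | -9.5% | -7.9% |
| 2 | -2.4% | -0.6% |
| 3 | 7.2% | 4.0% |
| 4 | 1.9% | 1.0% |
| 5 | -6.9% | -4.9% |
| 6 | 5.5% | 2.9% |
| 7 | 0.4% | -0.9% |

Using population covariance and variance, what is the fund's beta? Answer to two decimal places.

1.43

r̄p = -0.5429%,  r̄m = -0.9143%
Cov = Σ(rp − r̄p)(rm − r̄m) / 7 = 21.8737
Var(rm) = Σ(rm − r̄m)² / 7 = 15.3069
β = Cov / Var = 21.8737 / 15.3069 = 1.4290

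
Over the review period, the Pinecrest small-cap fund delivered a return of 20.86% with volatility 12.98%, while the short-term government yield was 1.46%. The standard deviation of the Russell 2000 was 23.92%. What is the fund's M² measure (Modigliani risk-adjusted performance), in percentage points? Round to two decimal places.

Sharpe = (Rp − Rf) / σp = (20.86% − 1.46%) / 12.98% = 1.4946
M² = Rf + Sharpe × σm = 1.46% + 1.4946 × 23.92% = 37.2108%

37.21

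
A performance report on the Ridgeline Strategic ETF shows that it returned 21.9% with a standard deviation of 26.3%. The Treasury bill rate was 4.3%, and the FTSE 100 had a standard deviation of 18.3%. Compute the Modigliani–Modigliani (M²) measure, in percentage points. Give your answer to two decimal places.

Sharpe = (Rp − Rf) / σp = (21.9% − 4.3%) / 26.3% = 0.6692
M² = Rf + Sharpe × σm = 4.3% + 0.6692 × 18.3% = 16.5464%

16.55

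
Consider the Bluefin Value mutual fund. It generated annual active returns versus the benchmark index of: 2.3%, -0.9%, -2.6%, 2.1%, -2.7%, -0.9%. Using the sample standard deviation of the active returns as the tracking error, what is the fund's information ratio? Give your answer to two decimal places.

-0.20

r̄ = (2.3 − 0.9 − 2.6 + 2.1 − 2.7 − 0.9) / 6 = -2.70 / 6 = -0.4500%
Σ(r − r̄)² = (2.3 − (-0.4500))² + (-0.9 − (-0.4500))² + (-2.6 − (-0.4500))² + … = 24.1550
sample σ = √(24.1550 / 5) = √4.8310 = 2.1980%
IR = r̄ / tracking error = -0.4500 / 2.1980 = -0.2047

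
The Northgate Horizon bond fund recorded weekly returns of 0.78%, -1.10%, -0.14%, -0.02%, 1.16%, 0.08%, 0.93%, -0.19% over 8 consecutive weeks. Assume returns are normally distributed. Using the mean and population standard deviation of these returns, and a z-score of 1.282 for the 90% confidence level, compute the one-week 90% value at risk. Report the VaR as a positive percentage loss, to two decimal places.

0.70

r̄ = (0.78 − 1.1 − 0.14 − 0.02 + 1.16 + 0.08 + 0.93 − 0.19) / 8 = 0.1875%
Σ(r − r̄)² = 3.8102; population σ = √(3.8102/8) = 0.6901%
VaR = −(r̄ − z·σ) = −(0.1875 − 1.282 × 0.6901) = −(-0.6972) = 0.6972%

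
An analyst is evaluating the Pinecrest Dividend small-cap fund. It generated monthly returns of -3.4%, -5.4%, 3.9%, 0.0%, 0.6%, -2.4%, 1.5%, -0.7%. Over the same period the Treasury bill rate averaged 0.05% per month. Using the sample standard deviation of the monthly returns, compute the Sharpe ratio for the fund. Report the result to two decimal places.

-0.27

r̄ = (-3.4 − 5.4 + 3.9 + 0 + 0.6 − 2.4 + 1.5 − 0.7) / 8 = -0.7375%
Σ(r − r̄)² = 60.4388; sample σ = √(60.4388/7) = 2.9384%
Sharpe = (r̄ − rf) / σ = (-0.7375 − 0.05) / 2.9384 = -0.7875 / 2.9384 = -0.2680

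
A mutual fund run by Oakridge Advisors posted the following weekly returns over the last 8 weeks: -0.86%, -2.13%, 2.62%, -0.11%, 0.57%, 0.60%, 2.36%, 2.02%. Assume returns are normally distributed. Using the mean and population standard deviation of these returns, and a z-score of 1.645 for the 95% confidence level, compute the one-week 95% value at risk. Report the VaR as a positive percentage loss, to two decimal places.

1.92

r̄ = (-0.86 − 2.13 + 2.62 − 0.11 + 0.57 + 0.6 + 2.36 + 2.02) / 8 = 0.6338%
Σ(r − r̄)² = (-0.86 − 0.6338)² + (-2.13 − 0.6338)² + (2.62 − 0.6338)² + … = 19.2748
σ = √[19.2748 / 8] = 1.5522%
VaR = −(r̄ − z·σ) = −(0.6338 − 1.645 × 1.5522) = −(-1.9196) = 1.9196%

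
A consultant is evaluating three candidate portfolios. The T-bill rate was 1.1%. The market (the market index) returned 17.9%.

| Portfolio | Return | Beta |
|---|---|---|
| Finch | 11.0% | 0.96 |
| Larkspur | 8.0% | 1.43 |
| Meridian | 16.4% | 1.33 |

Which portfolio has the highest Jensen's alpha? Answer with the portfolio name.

Finch: α = 11.0% − [1.1% + 0.96 × (17.9% − 1.1%)] = -6.228
Larkspur: α = 8.0% − [1.1% + 1.43 × (17.9% − 1.1%)] = -17.124
Meridian: α = 16.4% − [1.1% + 1.33 × (17.9% − 1.1%)] = -7.044
Highest: Finch (-6.228).

Finch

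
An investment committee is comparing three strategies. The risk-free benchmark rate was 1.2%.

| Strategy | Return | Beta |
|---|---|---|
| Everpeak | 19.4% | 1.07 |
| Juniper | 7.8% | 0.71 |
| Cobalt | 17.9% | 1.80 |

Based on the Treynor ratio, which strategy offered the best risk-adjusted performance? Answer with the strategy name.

Everpeak

Everpeak: Treynor = (19.4% − 1.2%) / 1.07 = 17.009
Juniper: Treynor = (7.8% − 1.2%) / 0.71 = 9.296
Cobalt: Treynor = (17.9% − 1.2%) / 1.80 = 9.278
Highest: Everpeak (17.009).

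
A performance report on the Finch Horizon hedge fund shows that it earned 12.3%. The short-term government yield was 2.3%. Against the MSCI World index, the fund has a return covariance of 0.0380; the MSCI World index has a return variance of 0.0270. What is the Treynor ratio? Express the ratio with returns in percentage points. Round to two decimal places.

β = Cov / Var = 0.0380 / 0.0270 = 1.4074
Treynor = (Rp − Rf) / β = (12.3% − 2.3%) / 1.4074 = 10.00 / 1.4074 = 7.1053

7.11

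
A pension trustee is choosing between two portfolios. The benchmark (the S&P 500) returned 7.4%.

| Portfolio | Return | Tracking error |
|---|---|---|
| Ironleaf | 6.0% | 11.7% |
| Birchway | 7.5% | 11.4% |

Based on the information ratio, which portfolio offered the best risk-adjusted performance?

Ironleaf: IR = (6.0% − 7.4%) / 11.7% = -0.120
Birchway: IR = (7.5% − 7.4%) / 11.4% = 0.009
Highest: Birchway (0.009).

Birchway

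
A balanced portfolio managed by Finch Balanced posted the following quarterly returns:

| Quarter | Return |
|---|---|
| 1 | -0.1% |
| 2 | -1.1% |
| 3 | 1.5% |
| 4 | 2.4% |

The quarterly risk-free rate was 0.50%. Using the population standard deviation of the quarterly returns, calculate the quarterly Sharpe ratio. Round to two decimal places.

0.13

r̄ = (-0.1 − 1.1 + 1.5 + 2.4) / 4 = 2.70 / 4 = 0.6750%
Σ(r − r̄)² = (-0.1 − 0.6750)² + (-1.1 − 0.6750)² + (1.5 − 0.6750)² + … = 7.4075
σ = √[7.4075 / 4] = 1.3608%
Sharpe = (r̄ − rf) / σ = (0.6750 − 0.5) / 1.3608 = 0.1750 / 1.3608 = 0.1286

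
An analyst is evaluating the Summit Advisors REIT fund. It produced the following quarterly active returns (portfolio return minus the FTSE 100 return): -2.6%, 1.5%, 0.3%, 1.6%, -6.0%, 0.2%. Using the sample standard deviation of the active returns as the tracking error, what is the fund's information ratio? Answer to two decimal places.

-0.28

r̄ = (-2.6 + 1.5 + 0.3 + 1.6 − 6 + 0.2) / 6 = -5.00 / 6 = -0.8333%
Sample σ = √[Σ(r − r̄)² / 5] = √[43.5333 / 5] = √8.7067 = 2.9507%
IR = r̄ / tracking error = -0.8333 / 2.9507 = -0.2824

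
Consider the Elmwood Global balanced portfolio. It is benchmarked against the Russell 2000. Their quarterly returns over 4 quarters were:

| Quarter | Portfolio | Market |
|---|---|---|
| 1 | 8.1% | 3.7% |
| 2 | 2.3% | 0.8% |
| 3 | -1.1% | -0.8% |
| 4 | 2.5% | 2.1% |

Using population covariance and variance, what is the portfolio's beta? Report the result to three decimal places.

1.899

r̄p = 2.9500%,  r̄m = 1.4500%
Cov = Σ(rp − r̄p)(rm − r̄m) / 4 = 5.2075
Var(rm) = Σ(rm − r̄m)² / 4 = 2.7425
β = Cov / Var = 5.2075 / 2.7425 = 1.8988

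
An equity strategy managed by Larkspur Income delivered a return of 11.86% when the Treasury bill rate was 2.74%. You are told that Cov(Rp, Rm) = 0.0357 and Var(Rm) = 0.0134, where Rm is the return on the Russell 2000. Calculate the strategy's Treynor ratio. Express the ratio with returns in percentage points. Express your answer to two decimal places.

3.42

β = Cov / Var = 0.0357 / 0.0134 = 2.6642
Treynor = (Rp − Rf) / β = (11.86% − 2.74%) / 2.6642 = 9.12 / 2.6642 = 3.4232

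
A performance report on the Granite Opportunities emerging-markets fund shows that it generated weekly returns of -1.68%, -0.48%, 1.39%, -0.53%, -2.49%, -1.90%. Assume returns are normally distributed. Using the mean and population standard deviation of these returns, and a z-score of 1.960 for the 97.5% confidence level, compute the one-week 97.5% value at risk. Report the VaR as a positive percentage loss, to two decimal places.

r̄ = (-1.68 − 0.48 + 1.39 − 0.53 − 2.49 − 1.9) / 6 = -0.9483%
Σ(r − r̄)² = 9.6799; population σ = √(9.6799/6) = 1.2702%
VaR = −(r̄ − z·σ) = −(-0.9483 − 1.960 × 1.2702) = −(-3.4379) = 3.4379%

3.44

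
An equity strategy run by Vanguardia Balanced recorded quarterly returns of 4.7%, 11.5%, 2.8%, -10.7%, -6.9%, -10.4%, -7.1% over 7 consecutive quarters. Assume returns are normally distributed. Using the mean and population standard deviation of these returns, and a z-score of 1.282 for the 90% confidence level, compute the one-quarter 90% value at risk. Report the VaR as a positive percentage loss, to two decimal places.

Mean return r̄ = -16.10 / 7 = -2.3000%
Σ(r − r̄)² = (4.7 − (-2.3000))² + (11.5 − (-2.3000))² + (2.8 − (-2.3000))² + … = 445.8200
population σ = √(445.8200 / 7) = √63.6886 = 7.9805%
VaR = −(r̄ − z·σ) = −(-2.3000 − 1.282 × 7.9805) = −(-12.5310) = 12.5310%

12.53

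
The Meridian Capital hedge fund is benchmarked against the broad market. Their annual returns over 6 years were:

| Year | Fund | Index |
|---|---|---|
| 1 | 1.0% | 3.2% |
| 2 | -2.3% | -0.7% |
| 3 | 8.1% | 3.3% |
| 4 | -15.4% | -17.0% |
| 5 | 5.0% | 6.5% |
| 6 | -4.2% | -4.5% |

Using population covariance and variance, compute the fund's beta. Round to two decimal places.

0.93

r̄p = -1.3000%,  r̄m = -1.5333%
Cov = Σ(rp − r̄p)(rm − r̄m) / 6 = 55.4633
Var(rm) = Σ(rm − r̄m)² / 6 = 59.8356
β = Cov / Var = 55.4633 / 59.8356 = 0.9269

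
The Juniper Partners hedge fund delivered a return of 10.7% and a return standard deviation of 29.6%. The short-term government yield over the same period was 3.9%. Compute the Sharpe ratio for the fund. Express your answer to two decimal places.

Sharpe = (Rp − Rf) / σp = (10.7% − 3.9%) / 29.6% = 6.80% / 29.6% = 0.2297

0.23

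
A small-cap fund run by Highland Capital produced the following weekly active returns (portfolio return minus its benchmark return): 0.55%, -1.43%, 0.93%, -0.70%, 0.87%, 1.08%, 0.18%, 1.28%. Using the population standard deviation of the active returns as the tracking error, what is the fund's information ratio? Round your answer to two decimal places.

0.39

μ = (0.55 − 1.43 + 0.93 − 0.7 + 0.87 + 1.08 + 0.18 + 1.28) / 8 = 0.3450%
Σ(r − μ)² = 6.3442; population σ = √(6.3442/8) = 0.8905%
IR = μ / tracking error = 0.3450 / 0.8905 = 0.3874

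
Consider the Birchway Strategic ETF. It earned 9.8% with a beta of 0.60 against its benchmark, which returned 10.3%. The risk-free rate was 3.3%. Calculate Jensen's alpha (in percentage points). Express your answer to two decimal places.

2.30

CAPM expected return = Rf + β(Rm − Rf) = 3.3% + 0.60 × (10.3% − 3.3%) = 3.3 + 0.60 × 7.00 = 7.5000%
Jensen's α = Rp − E[R] = 9.8% − 7.5000% = 2.3000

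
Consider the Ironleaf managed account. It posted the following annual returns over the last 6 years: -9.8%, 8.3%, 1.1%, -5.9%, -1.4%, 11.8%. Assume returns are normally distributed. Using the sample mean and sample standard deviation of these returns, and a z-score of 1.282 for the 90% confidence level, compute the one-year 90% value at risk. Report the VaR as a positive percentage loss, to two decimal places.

μ = (-9.8 + 8.3 + 1.1 − 5.9 − 1.4 + 11.8) / 6 = 0.6833%
Σ(r − μ)² = 339.3483; sample σ = √(339.3483/5) = 8.2383%
VaR = −(μ − z·σ) = −(0.6833 − 1.282 × 8.2383) = −(-9.8782) = 9.8782%

9.88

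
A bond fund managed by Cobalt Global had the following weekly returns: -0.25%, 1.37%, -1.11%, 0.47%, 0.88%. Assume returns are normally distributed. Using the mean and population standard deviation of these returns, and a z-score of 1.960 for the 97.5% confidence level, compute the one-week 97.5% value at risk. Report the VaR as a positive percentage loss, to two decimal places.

μ = (-0.25 + 1.37 − 1.11 + 0.47 + 0.88) / 5 = 0.2720%
Population σ = √[Σ(r − μ)² / 5] = √[3.7969 / 5] = √0.7594 = 0.8714%
VaR = −(μ − z·σ) = −(0.2720 − 1.960 × 0.8714) = −(-1.4359) = 1.4359%

1.44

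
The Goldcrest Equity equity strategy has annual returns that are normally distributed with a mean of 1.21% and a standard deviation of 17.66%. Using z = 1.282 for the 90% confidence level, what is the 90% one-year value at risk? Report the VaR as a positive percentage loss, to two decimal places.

VaR (as % loss) = −(μ − z·σ) = −(1.21% − 1.282 × 17.66%) = −(-21.43012%) = 21.43012%

21.43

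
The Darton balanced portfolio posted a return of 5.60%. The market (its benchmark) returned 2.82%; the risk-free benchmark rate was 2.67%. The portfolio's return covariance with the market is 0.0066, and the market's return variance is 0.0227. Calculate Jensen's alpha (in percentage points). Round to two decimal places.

β = Cov / Var = 0.0066 / 0.0227 = 0.2907
E[R] = Rf + β(Rm − Rf) = 2.67% + 0.2907 × (2.82% − 2.67%) = 2.7136%
α = Rp − E[R] = 5.60% − 2.7136% = 2.8864

2.89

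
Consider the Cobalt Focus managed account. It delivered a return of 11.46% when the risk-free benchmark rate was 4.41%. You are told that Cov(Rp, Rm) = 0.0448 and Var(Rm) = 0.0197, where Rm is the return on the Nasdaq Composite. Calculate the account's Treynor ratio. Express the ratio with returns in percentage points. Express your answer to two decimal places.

3.10

β = Cov / Var = 0.0448 / 0.0197 = 2.2741
Treynor = (Rp − Rf) / β = (11.46% − 4.41%) / 2.2741 = 7.05 / 2.2741 = 3.1001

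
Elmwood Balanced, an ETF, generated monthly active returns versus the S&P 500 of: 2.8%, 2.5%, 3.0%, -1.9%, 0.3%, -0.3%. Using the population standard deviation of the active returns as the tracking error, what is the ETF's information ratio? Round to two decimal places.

Mean return r̄ = 6.40 / 6 = 1.0667%
Σ(r − r̄)² = 20.0533; population σ = √(20.0533/6) = 1.8282%
IR = r̄ / tracking error = 1.0667 / 1.8282 = 0.5835

0.58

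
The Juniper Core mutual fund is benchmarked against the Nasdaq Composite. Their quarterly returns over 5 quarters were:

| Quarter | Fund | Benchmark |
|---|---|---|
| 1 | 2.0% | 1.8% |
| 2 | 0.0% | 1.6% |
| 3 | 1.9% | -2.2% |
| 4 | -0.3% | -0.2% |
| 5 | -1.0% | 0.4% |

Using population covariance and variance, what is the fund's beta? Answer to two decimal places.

r̄p = 0.5200%,  r̄m = 0.2800%
Cov = Σ(rp − r̄p)(rm − r̄m) / 5 = -0.3296
Var(rm) = Σ(rm − r̄m)² / 5 = 2.0896
β = Cov / Var = -0.3296 / 2.0896 = -0.1577

-0.16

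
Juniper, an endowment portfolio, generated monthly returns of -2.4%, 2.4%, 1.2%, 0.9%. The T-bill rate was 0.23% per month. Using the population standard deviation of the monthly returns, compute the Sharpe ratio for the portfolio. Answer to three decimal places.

Mean return r̄ = 2.10 / 4 = 0.5250%
Σ(r − r̄)² = (-2.4 − 0.5250)² + (2.4 − 0.5250)² + (1.2 − 0.5250)² + … = 12.6675
population σ = √(12.6675 / 4) = √3.1669 = 1.7796%
Sharpe = (r̄ − rf) / σ = (0.5250 − 0.23) / 1.7796 = 0.2950 / 1.7796 = 0.1658

0.166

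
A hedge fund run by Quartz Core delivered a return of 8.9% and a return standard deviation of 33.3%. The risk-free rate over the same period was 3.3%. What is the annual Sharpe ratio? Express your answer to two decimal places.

0.17

Sharpe = (Rp − Rf) / σp = (8.9% − 3.3%) / 33.3% = 5.60% / 33.3% = 0.1682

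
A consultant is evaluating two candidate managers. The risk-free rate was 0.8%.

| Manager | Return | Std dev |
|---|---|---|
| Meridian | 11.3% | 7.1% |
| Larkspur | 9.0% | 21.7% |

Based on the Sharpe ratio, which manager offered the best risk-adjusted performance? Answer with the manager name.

Meridian

Meridian: Sharpe ratio = (11.3% − 0.8%) / 7.1% = 1.479
Larkspur: Sharpe ratio = (9.0% − 0.8%) / 21.7% = 0.378
Highest: Meridian (1.479).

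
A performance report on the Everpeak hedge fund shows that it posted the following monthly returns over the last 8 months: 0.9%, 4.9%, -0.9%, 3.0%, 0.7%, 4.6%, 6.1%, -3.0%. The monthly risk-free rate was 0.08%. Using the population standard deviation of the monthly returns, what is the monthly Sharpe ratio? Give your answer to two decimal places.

0.67

r̄ = (0.9 + 4.9 − 0.9 + 3 + 0.7 + 4.6 + 6.1 − 3) / 8 = 16.30 / 8 = 2.0375%
Population σ = √[Σ(r − r̄)² / 8] = √[69.2788 / 8] = √8.6599 = 2.9428%
Sharpe = (r̄ − rf) / σ = (2.0375 − 0.08) / 2.9428 = 1.9575 / 2.9428 = 0.6652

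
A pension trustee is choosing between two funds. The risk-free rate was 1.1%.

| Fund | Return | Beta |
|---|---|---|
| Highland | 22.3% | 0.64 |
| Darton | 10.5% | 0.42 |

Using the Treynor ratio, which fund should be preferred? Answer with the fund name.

Highland

Highland: Treynor = (22.3% − 1.1%) / 0.64 = 33.125
Darton: Treynor = (10.5% − 1.1%) / 0.42 = 22.381
Highest: Highland (33.125).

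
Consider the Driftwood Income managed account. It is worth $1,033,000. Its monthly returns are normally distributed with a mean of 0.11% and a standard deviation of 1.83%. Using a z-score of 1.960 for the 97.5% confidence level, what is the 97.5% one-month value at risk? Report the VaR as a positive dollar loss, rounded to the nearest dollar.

Return at the 97.5% tail: μ − z·σ = 0.11% − 1.960 × 1.83% = 0.11 − 3.5868 = -3.4768%
VaR = −(-3.4768%) × $1,033,000 = 3.4768% × $1,033,000 = $35,915

$35,915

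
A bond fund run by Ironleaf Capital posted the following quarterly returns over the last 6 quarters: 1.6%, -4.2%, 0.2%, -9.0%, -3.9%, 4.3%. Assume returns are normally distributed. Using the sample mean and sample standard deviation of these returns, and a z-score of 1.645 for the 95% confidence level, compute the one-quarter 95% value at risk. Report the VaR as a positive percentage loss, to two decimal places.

r̄ = (1.6 − 4.2 + 0.2 − 9 − 3.9 + 4.3) / 6 = -1.8333%
Sample σ = √[Σ(r − r̄)² / 5] = √[114.7733 / 5] = √22.9547 = 4.7911%
VaR = −(r̄ − z·σ) = −(-1.8333 − 1.645 × 4.7911) = −(-9.7147) = 9.7147%

9.71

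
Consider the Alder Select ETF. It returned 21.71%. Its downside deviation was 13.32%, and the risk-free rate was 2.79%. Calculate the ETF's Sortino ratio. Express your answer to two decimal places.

Sortino = (Rp − Rf) / σd = (21.71% − 2.79%) / 13.32% = 18.92% / 13.32% = 1.4204

1.42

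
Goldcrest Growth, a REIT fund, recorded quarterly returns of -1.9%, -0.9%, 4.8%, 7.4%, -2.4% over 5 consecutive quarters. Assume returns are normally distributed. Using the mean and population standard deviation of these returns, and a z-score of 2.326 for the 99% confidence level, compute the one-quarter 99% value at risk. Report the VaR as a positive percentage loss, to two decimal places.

7.80

r̄ = (-1.9 − 0.9 + 4.8 + 7.4 − 2.4) / 5 = 7.00 / 5 = 1.4000%
Population σ = √[Σ(r − r̄)² / 5] = √[78.1800 / 5] = √15.6360 = 3.9542%
VaR = −(r̄ − z·σ) = −(1.4000 − 2.326 × 3.9542) = −(-7.7975) = 7.7975%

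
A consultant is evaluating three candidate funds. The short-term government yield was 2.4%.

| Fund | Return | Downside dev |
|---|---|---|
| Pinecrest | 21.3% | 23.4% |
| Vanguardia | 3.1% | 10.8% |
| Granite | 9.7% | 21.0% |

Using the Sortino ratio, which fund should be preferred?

Pinecrest

Pinecrest: Sortino ratio = (21.3% − 2.4%) / 23.4% = 0.808
Vanguardia: Sortino ratio = (3.1% − 2.4%) / 10.8% = 0.065
Granite: Sortino ratio = (9.7% − 2.4%) / 21.0% = 0.348
Highest: Pinecrest (0.808).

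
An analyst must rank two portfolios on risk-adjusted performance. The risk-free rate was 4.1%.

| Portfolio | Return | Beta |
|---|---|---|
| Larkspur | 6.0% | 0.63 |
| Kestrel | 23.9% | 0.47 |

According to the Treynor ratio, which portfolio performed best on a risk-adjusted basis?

Kestrel

Larkspur: Treynor = (6.0% − 4.1%) / 0.63 = 3.016
Kestrel: Treynor = (23.9% − 4.1%) / 0.47 = 42.128
Highest: Kestrel (42.128).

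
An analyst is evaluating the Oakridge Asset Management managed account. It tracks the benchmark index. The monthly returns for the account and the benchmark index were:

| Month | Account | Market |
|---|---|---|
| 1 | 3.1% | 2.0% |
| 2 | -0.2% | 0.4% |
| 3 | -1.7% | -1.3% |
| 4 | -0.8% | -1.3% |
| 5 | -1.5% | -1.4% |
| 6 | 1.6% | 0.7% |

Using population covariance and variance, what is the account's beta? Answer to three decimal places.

r̄p = 0.0833%,  r̄m = -0.1500%
Cov = Σ(rp − r̄p)(rm − r̄m) / 6 = 2.1108
Var(rm) = Σ(rm − r̄m)² / 6 = 1.6425
β = Cov / Var = 2.1108 / 1.6425 = 1.2851

1.285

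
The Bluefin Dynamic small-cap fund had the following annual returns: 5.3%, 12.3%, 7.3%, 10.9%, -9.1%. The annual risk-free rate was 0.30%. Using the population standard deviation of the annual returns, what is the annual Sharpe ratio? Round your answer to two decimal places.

r̄ = (5.3 + 12.3 + 7.3 + 10.9 − 9.1) / 5 = 26.70 / 5 = 5.3400%
Population std dev = √[291.7120 / 5] = 7.6382%
Sharpe = (r̄ − rf) / σ = (5.3400 − 0.3) / 7.6382 = 5.0400 / 7.6382 = 0.6598

0.66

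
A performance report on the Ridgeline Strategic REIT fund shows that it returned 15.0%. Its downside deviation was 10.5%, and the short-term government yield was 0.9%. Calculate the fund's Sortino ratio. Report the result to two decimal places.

1.34

Sortino = (Rp − Rf) / σd = (15.0% − 0.9%) / 10.5% = 14.10% / 10.5% = 1.3429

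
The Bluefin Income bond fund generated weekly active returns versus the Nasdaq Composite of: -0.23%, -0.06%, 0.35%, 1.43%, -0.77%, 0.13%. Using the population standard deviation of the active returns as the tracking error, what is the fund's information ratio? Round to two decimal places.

Mean return r̄ = 0.850 / 6 = 0.1417%
Population std dev = √[2.7133 / 6] = 0.6725%
IR = r̄ / tracking error = 0.1417 / 0.6725 = 0.2107

0.21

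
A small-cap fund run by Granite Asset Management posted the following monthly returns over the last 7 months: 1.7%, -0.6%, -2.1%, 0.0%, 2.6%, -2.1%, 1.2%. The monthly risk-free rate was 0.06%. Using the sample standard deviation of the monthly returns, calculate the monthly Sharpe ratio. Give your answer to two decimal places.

μ = (1.7 − 0.6 − 2.1 + 0 + 2.6 − 2.1 + 1.2) / 7 = 0.70 / 7 = 0.1000%
Sample σ = √[Σ(r − μ)² / 6] = √[20.2000 / 6] = √3.3667 = 1.8349%
Sharpe = (μ − rf) / σ = (0.1000 − 0.06) / 1.8349 = 0.0400 / 1.8349 = 0.0218

0.02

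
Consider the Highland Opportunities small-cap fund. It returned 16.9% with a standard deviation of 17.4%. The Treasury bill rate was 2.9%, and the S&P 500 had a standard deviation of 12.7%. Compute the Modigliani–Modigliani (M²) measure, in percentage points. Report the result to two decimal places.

Sharpe = (Rp − Rf) / σp = (16.9% − 2.9%) / 17.4% = 0.8046
M² = Rf + Sharpe × σm = 2.9% + 0.8046 × 12.7% = 13.1184%

13.12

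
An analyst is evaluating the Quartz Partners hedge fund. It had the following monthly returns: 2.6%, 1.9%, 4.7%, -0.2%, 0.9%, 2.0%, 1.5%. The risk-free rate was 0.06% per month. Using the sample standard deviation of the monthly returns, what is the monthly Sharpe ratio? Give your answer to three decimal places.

r̄ = (2.6 + 1.9 + 4.7 − 0.2 + 0.9 + 2 + 1.5) / 7 = 13.40 / 7 = 1.9143%
Σ(r − r̄)² = 13.9086; sample σ = √(13.9086/6) = 1.5225%
Sharpe = (r̄ − rf) / σ = (1.9143 − 0.06) / 1.5225 = 1.8543 / 1.5225 = 1.2179

1.218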